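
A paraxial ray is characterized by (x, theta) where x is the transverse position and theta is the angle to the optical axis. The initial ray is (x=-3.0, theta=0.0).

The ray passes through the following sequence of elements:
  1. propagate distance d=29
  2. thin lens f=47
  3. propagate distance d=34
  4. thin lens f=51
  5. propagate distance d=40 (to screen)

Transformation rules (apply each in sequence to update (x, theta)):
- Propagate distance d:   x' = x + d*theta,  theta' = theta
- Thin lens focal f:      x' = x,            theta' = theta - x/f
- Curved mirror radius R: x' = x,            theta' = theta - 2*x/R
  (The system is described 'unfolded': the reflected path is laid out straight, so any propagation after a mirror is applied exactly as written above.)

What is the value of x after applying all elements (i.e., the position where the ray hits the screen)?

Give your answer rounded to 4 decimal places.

Answer: 2.3742

Derivation:
Initial: x=-3.0000 theta=0.0000
After 1 (propagate distance d=29): x=-3.0000 theta=0.0000
After 2 (thin lens f=47): x=-3.0000 theta=3/47 (≈0.0638)
After 3 (propagate distance d=34): x=-39/47 (≈-0.8298) theta=3/47 (≈0.0638)
After 4 (thin lens f=51): x=-39/47 (≈-0.8298) theta=64/799 (≈0.0801)
After 5 (propagate distance d=40 (to screen)): x=1897/799 (≈2.3742) theta=64/799 (≈0.0801)
Rounded to 4 decimal places: x = 2.3742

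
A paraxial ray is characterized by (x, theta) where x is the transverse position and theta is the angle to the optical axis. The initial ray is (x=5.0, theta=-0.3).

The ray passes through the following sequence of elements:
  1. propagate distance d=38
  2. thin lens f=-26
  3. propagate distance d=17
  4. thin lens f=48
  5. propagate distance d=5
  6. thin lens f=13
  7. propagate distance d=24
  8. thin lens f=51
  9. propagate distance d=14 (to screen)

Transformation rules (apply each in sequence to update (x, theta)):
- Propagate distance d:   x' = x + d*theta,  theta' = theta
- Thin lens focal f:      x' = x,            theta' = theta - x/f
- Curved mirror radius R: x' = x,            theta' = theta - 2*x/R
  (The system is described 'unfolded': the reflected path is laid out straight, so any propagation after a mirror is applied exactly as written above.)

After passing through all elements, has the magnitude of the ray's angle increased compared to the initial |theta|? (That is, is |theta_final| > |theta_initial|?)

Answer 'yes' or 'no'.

Answer: yes

Derivation:
Initial: x=5.0000 theta=-0.3000
After 1 (propagate distance d=38): x=-6.4000 theta=-0.3000
After 2 (thin lens f=-26): x=-6.4000 theta=-71/130 (≈-0.5462)
After 3 (propagate distance d=17): x=-2039/130 (≈-15.6846) theta=-71/130 (≈-0.5462)
After 4 (thin lens f=48): x=-2039/130 (≈-15.6846) theta=-1369/6240 (≈-0.2194)
After 5 (propagate distance d=5): x=-104717/6240 (≈-16.7816) theta=-1369/6240 (≈-0.2194)
After 6 (thin lens f=13): x=-104717/6240 (≈-16.7816) theta=2173/2028 (≈1.0715)
After 7 (propagate distance d=24): x=724759/81120 (≈8.9344) theta=2173/2028 (≈1.0715)
After 8 (thin lens f=51): x=724759/81120 (≈8.9344) theta=3708161/4137120 (≈0.8963)
After 9 (propagate distance d=14 (to screen)): x=88876963/4137120 (≈21.4828) theta=3708161/4137120 (≈0.8963)
|theta_initial|=0.3000 |theta_final|=3708161/4137120 (≈0.8963) -> increased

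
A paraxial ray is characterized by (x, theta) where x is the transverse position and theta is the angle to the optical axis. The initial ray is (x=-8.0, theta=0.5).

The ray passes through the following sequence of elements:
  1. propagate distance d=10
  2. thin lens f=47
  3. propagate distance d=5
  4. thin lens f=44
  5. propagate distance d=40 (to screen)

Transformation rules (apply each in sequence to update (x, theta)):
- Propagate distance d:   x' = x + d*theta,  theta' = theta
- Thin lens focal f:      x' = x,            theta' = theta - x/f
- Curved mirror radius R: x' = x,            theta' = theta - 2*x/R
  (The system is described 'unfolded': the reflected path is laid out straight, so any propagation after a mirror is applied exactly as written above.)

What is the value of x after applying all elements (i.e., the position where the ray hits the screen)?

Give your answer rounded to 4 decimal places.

Answer: 22.5368

Derivation:
Initial: x=-8.0000 theta=0.5000
After 1 (propagate distance d=10): x=-3.0000 theta=0.5000
After 2 (thin lens f=47): x=-3.0000 theta=53/94 (≈0.5638)
After 3 (propagate distance d=5): x=-17/94 (≈-0.1809) theta=53/94 (≈0.5638)
After 4 (thin lens f=44): x=-17/94 (≈-0.1809) theta=2349/4136 (≈0.5679)
After 5 (propagate distance d=40 (to screen)): x=23303/1034 (≈22.5368) theta=2349/4136 (≈0.5679)
Rounded to 4 decimal places: x = 22.5368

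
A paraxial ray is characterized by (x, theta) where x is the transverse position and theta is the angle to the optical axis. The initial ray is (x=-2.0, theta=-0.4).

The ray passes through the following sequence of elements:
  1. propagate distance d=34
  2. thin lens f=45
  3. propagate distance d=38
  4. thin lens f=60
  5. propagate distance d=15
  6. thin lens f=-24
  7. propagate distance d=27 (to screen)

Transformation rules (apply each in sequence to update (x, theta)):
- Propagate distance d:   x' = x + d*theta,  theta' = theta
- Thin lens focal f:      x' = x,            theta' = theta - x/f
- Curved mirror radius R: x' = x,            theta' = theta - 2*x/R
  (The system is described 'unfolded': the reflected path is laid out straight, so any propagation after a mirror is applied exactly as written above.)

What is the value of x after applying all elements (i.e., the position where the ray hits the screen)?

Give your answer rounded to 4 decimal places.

Initial: x=-2.0000 theta=-0.4000
After 1 (propagate distance d=34): x=-15.6000 theta=-0.4000
After 2 (thin lens f=45): x=-15.6000 theta=-4/75 (≈-0.0533)
After 3 (propagate distance d=38): x=-1322/75 (≈-17.6267) theta=-4/75 (≈-0.0533)
After 4 (thin lens f=60): x=-1322/75 (≈-17.6267) theta=541/2250 (≈0.2404)
After 5 (propagate distance d=15): x=-14.0200 theta=541/2250 (≈0.2404)
After 6 (thin lens f=-24): x=-14.0200 theta=-6187/18000 (≈-0.3437)
After 7 (propagate distance d=27 (to screen)): x=-23.3005 theta=-6187/18000 (≈-0.3437)
Rounded to 4 decimal places: x = -23.3005

Answer: -23.3005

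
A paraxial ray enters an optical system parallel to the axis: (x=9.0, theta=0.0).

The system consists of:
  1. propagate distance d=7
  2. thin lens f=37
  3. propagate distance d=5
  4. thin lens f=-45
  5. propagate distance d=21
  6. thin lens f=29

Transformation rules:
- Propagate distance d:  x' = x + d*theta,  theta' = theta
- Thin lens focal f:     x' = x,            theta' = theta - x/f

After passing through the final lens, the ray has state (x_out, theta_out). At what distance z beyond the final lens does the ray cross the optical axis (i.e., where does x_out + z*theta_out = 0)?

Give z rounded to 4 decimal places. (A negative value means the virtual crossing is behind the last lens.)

Initial: x=9.0000 theta=0.0000
After 1 (propagate distance d=7): x=9.0000 theta=0.0000
After 2 (thin lens f=37): x=9.0000 theta=-9/37 (≈-0.2432)
After 3 (propagate distance d=5): x=288/37 (≈7.7838) theta=-9/37 (≈-0.2432)
After 4 (thin lens f=-45): x=288/37 (≈7.7838) theta=-13/185 (≈-0.0703)
After 5 (propagate distance d=21): x=1167/185 (≈6.3081) theta=-13/185 (≈-0.0703)
After 6 (thin lens f=29): x=1167/185 (≈6.3081) theta=-1544/5365 (≈-0.2878)
z_focus = -x_out/theta_out = -(1167/185)/(-1544/5365) = 33843/1544 ≈ 21.9190
Rounded to 4 decimal places: z = 21.9190

Answer: 21.9190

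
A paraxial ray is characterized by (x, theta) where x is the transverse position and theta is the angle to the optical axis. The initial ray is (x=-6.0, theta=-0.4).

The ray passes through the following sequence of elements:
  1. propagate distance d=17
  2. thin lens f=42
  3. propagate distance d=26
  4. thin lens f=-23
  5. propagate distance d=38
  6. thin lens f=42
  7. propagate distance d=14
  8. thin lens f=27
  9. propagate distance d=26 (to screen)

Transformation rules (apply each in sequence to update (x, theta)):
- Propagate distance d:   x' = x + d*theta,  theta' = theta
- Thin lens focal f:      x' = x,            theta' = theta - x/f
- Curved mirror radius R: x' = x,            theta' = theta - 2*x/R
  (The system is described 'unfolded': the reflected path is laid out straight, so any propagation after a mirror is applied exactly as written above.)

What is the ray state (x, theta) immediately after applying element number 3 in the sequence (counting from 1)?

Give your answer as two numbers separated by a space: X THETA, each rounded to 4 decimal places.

Answer: -15.2762 -0.0952

Derivation:
Initial: x=-6.0000 theta=-0.4000
After 1 (propagate distance d=17): x=-12.8000 theta=-0.4000
After 2 (thin lens f=42): x=-12.8000 theta=-2/21 (≈-0.0952)
After 3 (propagate distance d=26): x=-1604/105 (≈-15.2762) theta=-2/21 (≈-0.0952)
Rounded to 4 decimal places: x = -15.2762, theta = -0.0952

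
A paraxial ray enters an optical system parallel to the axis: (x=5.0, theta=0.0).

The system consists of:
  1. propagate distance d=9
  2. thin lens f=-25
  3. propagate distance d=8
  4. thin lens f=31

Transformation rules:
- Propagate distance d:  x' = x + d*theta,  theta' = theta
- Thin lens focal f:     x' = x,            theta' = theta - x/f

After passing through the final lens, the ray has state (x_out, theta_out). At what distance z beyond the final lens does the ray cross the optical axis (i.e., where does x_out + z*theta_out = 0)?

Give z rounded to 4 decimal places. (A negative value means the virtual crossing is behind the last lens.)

Initial: x=5.0000 theta=0.0000
After 1 (propagate distance d=9): x=5.0000 theta=0.0000
After 2 (thin lens f=-25): x=5.0000 theta=0.2000
After 3 (propagate distance d=8): x=6.6000 theta=0.2000
After 4 (thin lens f=31): x=6.6000 theta=-2/155 (≈-0.0129)
z_focus = -x_out/theta_out = -(6.6000)/(-2/155) = 511.5000
Rounded to 4 decimal places: z = 511.5000

Answer: 511.5000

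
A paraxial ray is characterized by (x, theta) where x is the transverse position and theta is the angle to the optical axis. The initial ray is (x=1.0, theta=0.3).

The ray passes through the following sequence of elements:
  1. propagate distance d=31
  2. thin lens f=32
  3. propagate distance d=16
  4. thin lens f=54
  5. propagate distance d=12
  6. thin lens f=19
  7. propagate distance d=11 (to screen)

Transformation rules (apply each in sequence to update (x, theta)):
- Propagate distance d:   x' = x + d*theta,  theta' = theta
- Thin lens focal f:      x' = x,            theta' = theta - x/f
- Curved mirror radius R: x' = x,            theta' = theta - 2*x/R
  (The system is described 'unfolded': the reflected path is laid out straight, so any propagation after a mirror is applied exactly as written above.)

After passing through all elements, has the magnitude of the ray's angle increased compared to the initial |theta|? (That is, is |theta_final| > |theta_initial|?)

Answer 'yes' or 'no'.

Initial: x=1.0000 theta=0.3000
After 1 (propagate distance d=31): x=10.3000 theta=0.3000
After 2 (thin lens f=32): x=10.3000 theta=-7/320 (≈-0.0219)
After 3 (propagate distance d=16): x=9.9500 theta=-7/320 (≈-0.0219)
After 4 (thin lens f=54): x=9.9500 theta=-1781/8640 (≈-0.2061)
After 5 (propagate distance d=12): x=5383/720 (≈7.4764) theta=-1781/8640 (≈-0.2061)
After 6 (thin lens f=19): x=5383/720 (≈7.4764) theta=-19687/32832 (≈-0.5996)
After 7 (propagate distance d=11 (to screen)): x=144539/164160 (≈0.8805) theta=-19687/32832 (≈-0.5996)
|theta_initial|=0.3000 |theta_final|=19687/32832 (≈0.5996) -> increased

Answer: yes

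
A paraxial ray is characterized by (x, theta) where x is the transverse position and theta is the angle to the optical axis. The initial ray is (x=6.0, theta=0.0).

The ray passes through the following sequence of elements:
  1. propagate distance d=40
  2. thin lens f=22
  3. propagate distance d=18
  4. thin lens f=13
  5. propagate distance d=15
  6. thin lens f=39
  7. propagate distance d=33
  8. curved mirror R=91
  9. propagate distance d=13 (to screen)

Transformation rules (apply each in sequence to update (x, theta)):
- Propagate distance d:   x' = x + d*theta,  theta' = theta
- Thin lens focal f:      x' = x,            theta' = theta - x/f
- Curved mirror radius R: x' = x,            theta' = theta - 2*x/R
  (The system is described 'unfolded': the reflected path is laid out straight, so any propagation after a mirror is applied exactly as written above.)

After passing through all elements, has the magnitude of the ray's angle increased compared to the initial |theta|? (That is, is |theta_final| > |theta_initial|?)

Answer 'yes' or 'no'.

Answer: yes

Derivation:
Initial: x=6.0000 theta=0.0000
After 1 (propagate distance d=40): x=6.0000 theta=0.0000
After 2 (thin lens f=22): x=6.0000 theta=-3/11 (≈-0.2727)
After 3 (propagate distance d=18): x=12/11 (≈1.0909) theta=-3/11 (≈-0.2727)
After 4 (thin lens f=13): x=12/11 (≈1.0909) theta=-51/143 (≈-0.3566)
After 5 (propagate distance d=15): x=-609/143 (≈-4.2587) theta=-51/143 (≈-0.3566)
After 6 (thin lens f=39): x=-609/143 (≈-4.2587) theta=-460/1859 (≈-0.2474)
After 7 (propagate distance d=33): x=-23097/1859 (≈-12.4244) theta=-460/1859 (≈-0.2474)
After 8 (curved mirror R=91): x=-23097/1859 (≈-12.4244) theta=394/15379 (≈0.0256)
After 9 (propagate distance d=13 (to screen)): x=-157345/13013 (≈-12.0914) theta=394/15379 (≈0.0256)
|theta_initial|=0.0000 |theta_final|=394/15379 (≈0.0256) -> increased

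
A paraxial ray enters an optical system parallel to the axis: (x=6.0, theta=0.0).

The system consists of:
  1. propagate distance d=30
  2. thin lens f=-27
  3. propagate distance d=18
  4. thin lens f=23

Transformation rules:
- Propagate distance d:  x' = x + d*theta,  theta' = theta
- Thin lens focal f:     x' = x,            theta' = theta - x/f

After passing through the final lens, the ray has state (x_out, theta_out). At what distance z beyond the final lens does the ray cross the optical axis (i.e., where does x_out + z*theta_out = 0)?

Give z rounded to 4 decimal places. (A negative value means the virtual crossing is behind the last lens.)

Initial: x=6.0000 theta=0.0000
After 1 (propagate distance d=30): x=6.0000 theta=0.0000
After 2 (thin lens f=-27): x=6.0000 theta=2/9 (≈0.2222)
After 3 (propagate distance d=18): x=10.0000 theta=2/9 (≈0.2222)
After 4 (thin lens f=23): x=10.0000 theta=-44/207 (≈-0.2126)
z_focus = -x_out/theta_out = -(10.0000)/(-44/207) = 1035/22 ≈ 47.0455
Rounded to 4 decimal places: z = 47.0455

Answer: 47.0455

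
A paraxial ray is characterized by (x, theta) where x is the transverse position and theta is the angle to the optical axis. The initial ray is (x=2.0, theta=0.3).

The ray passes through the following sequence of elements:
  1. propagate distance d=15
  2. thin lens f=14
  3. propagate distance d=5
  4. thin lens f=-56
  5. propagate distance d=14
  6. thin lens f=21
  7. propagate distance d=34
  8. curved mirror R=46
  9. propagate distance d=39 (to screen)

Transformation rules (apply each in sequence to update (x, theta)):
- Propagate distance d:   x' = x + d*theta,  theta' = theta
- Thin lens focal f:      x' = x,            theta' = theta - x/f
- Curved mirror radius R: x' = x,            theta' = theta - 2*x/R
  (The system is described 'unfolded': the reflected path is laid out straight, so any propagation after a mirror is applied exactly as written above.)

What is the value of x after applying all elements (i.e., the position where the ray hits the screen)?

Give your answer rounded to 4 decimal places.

Answer: -7.8098

Derivation:
Initial: x=2.0000 theta=0.3000
After 1 (propagate distance d=15): x=6.5000 theta=0.3000
After 2 (thin lens f=14): x=6.5000 theta=-23/140 (≈-0.1643)
After 3 (propagate distance d=5): x=159/28 (≈5.6786) theta=-23/140 (≈-0.1643)
After 4 (thin lens f=-56): x=159/28 (≈5.6786) theta=-493/7840 (≈-0.0629)
After 5 (propagate distance d=14): x=2687/560 (≈4.7982) theta=-493/7840 (≈-0.0629)
After 6 (thin lens f=21): x=2687/560 (≈4.7982) theta=-979/3360 (≈-0.2914)
After 7 (propagate distance d=34): x=-613/120 (≈-5.1083) theta=-979/3360 (≈-0.2914)
After 8 (curved mirror R=46): x=-613/120 (≈-5.1083) theta=-5353/77280 (≈-0.0693)
After 9 (propagate distance d=39 (to screen)): x=-603539/77280 (≈-7.8098) theta=-5353/77280 (≈-0.0693)
Rounded to 4 decimal places: x = -7.8098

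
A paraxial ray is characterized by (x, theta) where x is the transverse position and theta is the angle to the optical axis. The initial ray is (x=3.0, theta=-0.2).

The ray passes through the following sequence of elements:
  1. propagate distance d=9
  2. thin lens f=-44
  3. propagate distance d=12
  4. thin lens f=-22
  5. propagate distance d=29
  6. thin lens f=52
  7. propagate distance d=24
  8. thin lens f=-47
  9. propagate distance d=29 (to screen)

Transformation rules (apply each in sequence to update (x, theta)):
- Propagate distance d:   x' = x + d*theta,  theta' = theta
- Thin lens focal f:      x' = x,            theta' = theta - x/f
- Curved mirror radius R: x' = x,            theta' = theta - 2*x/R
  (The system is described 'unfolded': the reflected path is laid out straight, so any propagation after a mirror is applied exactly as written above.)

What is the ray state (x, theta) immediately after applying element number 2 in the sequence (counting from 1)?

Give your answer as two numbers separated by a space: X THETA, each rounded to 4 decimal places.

Answer: 1.2000 -0.1727

Derivation:
Initial: x=3.0000 theta=-0.2000
After 1 (propagate distance d=9): x=1.2000 theta=-0.2000
After 2 (thin lens f=-44): x=1.2000 theta=-19/110 (≈-0.1727)
Rounded to 4 decimal places: x = 1.2000, theta = -0.1727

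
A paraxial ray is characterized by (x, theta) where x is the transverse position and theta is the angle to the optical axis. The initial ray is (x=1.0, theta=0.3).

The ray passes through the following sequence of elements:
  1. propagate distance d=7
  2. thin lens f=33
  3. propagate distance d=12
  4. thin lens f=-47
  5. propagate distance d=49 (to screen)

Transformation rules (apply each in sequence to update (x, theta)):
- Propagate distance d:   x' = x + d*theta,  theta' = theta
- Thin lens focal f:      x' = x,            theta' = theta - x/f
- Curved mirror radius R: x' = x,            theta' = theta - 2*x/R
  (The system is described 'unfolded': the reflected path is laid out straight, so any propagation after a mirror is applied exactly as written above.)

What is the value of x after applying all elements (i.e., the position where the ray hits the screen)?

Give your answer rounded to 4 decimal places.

Initial: x=1.0000 theta=0.3000
After 1 (propagate distance d=7): x=3.1000 theta=0.3000
After 2 (thin lens f=33): x=3.1000 theta=34/165 (≈0.2061)
After 3 (propagate distance d=12): x=613/110 (≈5.5727) theta=34/165 (≈0.2061)
After 4 (thin lens f=-47): x=613/110 (≈5.5727) theta=1007/3102 (≈0.3246)
After 5 (propagate distance d=49 (to screen)): x=166574/7755 (≈21.4796) theta=1007/3102 (≈0.3246)
Rounded to 4 decimal places: x = 21.4796

Answer: 21.4796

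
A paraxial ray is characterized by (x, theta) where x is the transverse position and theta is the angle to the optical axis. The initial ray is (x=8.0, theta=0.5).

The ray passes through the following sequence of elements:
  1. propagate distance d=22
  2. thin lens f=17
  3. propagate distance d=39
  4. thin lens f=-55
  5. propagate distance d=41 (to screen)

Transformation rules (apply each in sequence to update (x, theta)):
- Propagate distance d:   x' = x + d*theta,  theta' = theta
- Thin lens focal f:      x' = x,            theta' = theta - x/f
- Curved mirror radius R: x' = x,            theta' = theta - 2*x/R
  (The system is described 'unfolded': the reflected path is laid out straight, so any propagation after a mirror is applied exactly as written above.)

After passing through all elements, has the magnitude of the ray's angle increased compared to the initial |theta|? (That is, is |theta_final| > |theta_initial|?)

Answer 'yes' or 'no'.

Answer: yes

Derivation:
Initial: x=8.0000 theta=0.5000
After 1 (propagate distance d=22): x=19.0000 theta=0.5000
After 2 (thin lens f=17): x=19.0000 theta=-21/34 (≈-0.6176)
After 3 (propagate distance d=39): x=-173/34 (≈-5.0882) theta=-21/34 (≈-0.6176)
After 4 (thin lens f=-55): x=-173/34 (≈-5.0882) theta=-664/935 (≈-0.7102)
After 5 (propagate distance d=41 (to screen)): x=-63963/1870 (≈-34.2048) theta=-664/935 (≈-0.7102)
|theta_initial|=0.5000 |theta_final|=664/935 (≈0.7102) -> increased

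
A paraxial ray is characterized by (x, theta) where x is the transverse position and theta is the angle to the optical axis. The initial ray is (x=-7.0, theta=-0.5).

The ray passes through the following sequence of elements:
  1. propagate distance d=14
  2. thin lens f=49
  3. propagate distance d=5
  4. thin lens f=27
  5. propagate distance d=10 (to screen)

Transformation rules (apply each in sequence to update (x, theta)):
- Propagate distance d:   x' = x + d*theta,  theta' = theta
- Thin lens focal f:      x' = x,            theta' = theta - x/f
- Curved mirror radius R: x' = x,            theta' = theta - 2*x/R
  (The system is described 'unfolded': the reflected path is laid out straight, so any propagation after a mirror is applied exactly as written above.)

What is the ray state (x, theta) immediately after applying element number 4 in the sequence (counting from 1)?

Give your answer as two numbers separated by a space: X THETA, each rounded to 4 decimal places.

Answer: -15.0714 0.3439

Derivation:
Initial: x=-7.0000 theta=-0.5000
After 1 (propagate distance d=14): x=-14.0000 theta=-0.5000
After 2 (thin lens f=49): x=-14.0000 theta=-3/14 (≈-0.2143)
After 3 (propagate distance d=5): x=-211/14 (≈-15.0714) theta=-3/14 (≈-0.2143)
After 4 (thin lens f=27): x=-211/14 (≈-15.0714) theta=65/189 (≈0.3439)
Rounded to 4 decimal places: x = -15.0714, theta = 0.3439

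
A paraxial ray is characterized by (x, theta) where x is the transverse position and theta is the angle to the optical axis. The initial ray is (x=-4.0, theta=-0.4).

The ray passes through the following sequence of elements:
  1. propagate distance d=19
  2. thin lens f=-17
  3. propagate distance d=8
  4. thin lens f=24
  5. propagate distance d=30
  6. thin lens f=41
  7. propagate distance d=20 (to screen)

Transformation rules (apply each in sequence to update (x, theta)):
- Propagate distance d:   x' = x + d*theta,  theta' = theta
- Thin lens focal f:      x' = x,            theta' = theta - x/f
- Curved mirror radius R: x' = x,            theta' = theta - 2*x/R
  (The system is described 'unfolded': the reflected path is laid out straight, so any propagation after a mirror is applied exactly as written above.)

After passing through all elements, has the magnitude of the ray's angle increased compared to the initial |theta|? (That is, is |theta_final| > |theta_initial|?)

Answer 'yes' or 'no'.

Answer: yes

Derivation:
Initial: x=-4.0000 theta=-0.4000
After 1 (propagate distance d=19): x=-11.6000 theta=-0.4000
After 2 (thin lens f=-17): x=-11.6000 theta=-92/85 (≈-1.0824)
After 3 (propagate distance d=8): x=-1722/85 (≈-20.2588) theta=-92/85 (≈-1.0824)
After 4 (thin lens f=24): x=-1722/85 (≈-20.2588) theta=-81/340 (≈-0.2382)
After 5 (propagate distance d=30): x=-4659/170 (≈-27.4059) theta=-81/340 (≈-0.2382)
After 6 (thin lens f=41): x=-4659/170 (≈-27.4059) theta=5997/13940 (≈0.4302)
After 7 (propagate distance d=20 (to screen)): x=-131049/6970 (≈-18.8019) theta=5997/13940 (≈0.4302)
|theta_initial|=0.4000 |theta_final|=5997/13940 (≈0.4302) -> increased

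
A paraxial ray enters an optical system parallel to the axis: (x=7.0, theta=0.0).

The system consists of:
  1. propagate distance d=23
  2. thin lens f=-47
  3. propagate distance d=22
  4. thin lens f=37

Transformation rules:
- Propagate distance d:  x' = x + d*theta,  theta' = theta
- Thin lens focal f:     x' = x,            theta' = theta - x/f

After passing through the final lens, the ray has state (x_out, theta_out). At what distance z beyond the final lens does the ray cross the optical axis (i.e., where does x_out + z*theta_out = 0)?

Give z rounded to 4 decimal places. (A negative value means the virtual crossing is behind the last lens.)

Answer: 79.7813

Derivation:
Initial: x=7.0000 theta=0.0000
After 1 (propagate distance d=23): x=7.0000 theta=0.0000
After 2 (thin lens f=-47): x=7.0000 theta=7/47 (≈0.1489)
After 3 (propagate distance d=22): x=483/47 (≈10.2766) theta=7/47 (≈0.1489)
After 4 (thin lens f=37): x=483/47 (≈10.2766) theta=-224/1739 (≈-0.1288)
z_focus = -x_out/theta_out = -(483/47)/(-224/1739) = 2553/32 ≈ 79.7813
Rounded to 4 decimal places: z = 79.7813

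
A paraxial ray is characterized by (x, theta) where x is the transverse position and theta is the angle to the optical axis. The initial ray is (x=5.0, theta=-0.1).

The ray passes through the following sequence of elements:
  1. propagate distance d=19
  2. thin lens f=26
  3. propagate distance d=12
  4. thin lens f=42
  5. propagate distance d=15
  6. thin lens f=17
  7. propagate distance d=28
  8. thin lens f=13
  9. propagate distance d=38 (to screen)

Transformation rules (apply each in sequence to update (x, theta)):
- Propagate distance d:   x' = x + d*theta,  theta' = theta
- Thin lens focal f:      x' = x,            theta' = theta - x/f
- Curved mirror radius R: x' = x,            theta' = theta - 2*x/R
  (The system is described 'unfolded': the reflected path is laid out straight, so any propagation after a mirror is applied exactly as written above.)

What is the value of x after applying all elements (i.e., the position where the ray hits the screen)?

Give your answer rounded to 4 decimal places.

Initial: x=5.0000 theta=-0.1000
After 1 (propagate distance d=19): x=3.1000 theta=-0.1000
After 2 (thin lens f=26): x=3.1000 theta=-57/260 (≈-0.2192)
After 3 (propagate distance d=12): x=61/130 (≈0.4692) theta=-57/260 (≈-0.2192)
After 4 (thin lens f=42): x=61/130 (≈0.4692) theta=-629/2730 (≈-0.2304)
After 5 (propagate distance d=15): x=-1359/455 (≈-2.9868) theta=-629/2730 (≈-0.2304)
After 6 (thin lens f=17): x=-1359/455 (≈-2.9868) theta=-2539/46410 (≈-0.0547)
After 7 (propagate distance d=28): x=-20971/4641 (≈-4.5186) theta=-2539/46410 (≈-0.0547)
After 8 (thin lens f=13): x=-20971/4641 (≈-4.5186) theta=58901/201110 (≈0.2929)
After 9 (propagate distance d=38 (to screen)): x=1994242/301665 (≈6.6108) theta=58901/201110 (≈0.2929)
Rounded to 4 decimal places: x = 6.6108

Answer: 6.6108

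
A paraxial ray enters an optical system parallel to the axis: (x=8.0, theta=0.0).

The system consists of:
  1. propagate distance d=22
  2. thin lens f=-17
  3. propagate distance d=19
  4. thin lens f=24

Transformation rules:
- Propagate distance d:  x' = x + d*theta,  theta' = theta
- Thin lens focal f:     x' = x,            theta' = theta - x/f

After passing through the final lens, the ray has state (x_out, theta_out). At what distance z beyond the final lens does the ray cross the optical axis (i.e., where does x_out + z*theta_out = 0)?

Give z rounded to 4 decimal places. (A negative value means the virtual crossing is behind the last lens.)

Answer: 72.0000

Derivation:
Initial: x=8.0000 theta=0.0000
After 1 (propagate distance d=22): x=8.0000 theta=0.0000
After 2 (thin lens f=-17): x=8.0000 theta=8/17 (≈0.4706)
After 3 (propagate distance d=19): x=288/17 (≈16.9412) theta=8/17 (≈0.4706)
After 4 (thin lens f=24): x=288/17 (≈16.9412) theta=-4/17 (≈-0.2353)
z_focus = -x_out/theta_out = -(288/17)/(-4/17) = 72.0000
Rounded to 4 decimal places: z = 72.0000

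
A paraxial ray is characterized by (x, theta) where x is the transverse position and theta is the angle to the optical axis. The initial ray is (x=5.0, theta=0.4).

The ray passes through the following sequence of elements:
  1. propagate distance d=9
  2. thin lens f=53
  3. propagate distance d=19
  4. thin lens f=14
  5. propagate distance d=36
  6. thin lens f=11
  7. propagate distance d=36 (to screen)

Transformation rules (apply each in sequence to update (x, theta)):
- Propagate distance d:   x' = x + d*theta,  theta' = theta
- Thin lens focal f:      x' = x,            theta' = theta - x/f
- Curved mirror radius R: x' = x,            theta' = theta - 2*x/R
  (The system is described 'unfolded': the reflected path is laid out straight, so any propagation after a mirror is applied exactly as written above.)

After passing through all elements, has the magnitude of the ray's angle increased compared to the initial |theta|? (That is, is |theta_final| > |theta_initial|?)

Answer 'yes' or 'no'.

Answer: no

Derivation:
Initial: x=5.0000 theta=0.4000
After 1 (propagate distance d=9): x=8.6000 theta=0.4000
After 2 (thin lens f=53): x=8.6000 theta=63/265 (≈0.2377)
After 3 (propagate distance d=19): x=3476/265 (≈13.1170) theta=63/265 (≈0.2377)
After 4 (thin lens f=14): x=3476/265 (≈13.1170) theta=-1297/1855 (≈-0.6992)
After 5 (propagate distance d=36): x=-4472/371 (≈-12.0539) theta=-1297/1855 (≈-0.6992)
After 6 (thin lens f=11): x=-4472/371 (≈-12.0539) theta=8093/20405 (≈0.3966)
After 7 (propagate distance d=36 (to screen)): x=6484/2915 (≈2.2244) theta=8093/20405 (≈0.3966)
|theta_initial|=0.4000 |theta_final|=8093/20405 (≈0.3966) -> not increased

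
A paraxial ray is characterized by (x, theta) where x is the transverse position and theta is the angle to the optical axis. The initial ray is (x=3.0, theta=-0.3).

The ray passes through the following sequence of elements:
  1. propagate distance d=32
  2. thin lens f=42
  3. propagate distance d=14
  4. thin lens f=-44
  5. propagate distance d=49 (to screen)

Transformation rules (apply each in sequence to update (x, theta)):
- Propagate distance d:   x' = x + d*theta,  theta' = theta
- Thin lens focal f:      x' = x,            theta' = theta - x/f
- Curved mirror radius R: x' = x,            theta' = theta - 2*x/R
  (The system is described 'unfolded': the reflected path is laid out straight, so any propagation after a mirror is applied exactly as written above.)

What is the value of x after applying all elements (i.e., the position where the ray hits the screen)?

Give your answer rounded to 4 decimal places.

Answer: -25.1773

Derivation:
Initial: x=3.0000 theta=-0.3000
After 1 (propagate distance d=32): x=-6.6000 theta=-0.3000
After 2 (thin lens f=42): x=-6.6000 theta=-1/7 (≈-0.1429)
After 3 (propagate distance d=14): x=-8.6000 theta=-1/7 (≈-0.1429)
After 4 (thin lens f=-44): x=-8.6000 theta=-521/1540 (≈-0.3383)
After 5 (propagate distance d=49 (to screen)): x=-5539/220 (≈-25.1773) theta=-521/1540 (≈-0.3383)
Rounded to 4 decimal places: x = -25.1773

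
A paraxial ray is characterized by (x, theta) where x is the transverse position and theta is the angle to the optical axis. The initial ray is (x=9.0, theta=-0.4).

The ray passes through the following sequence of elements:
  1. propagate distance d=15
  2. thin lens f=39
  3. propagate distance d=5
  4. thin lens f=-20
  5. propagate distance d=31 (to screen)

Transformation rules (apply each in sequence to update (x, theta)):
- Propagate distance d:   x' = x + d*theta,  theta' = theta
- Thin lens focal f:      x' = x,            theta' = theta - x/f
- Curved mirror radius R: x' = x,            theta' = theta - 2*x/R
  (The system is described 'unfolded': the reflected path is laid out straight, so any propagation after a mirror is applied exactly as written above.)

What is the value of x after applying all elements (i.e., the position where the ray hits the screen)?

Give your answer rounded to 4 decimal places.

Answer: -13.2154

Derivation:
Initial: x=9.0000 theta=-0.4000
After 1 (propagate distance d=15): x=3.0000 theta=-0.4000
After 2 (thin lens f=39): x=3.0000 theta=-31/65 (≈-0.4769)
After 3 (propagate distance d=5): x=8/13 (≈0.6154) theta=-31/65 (≈-0.4769)
After 4 (thin lens f=-20): x=8/13 (≈0.6154) theta=-29/65 (≈-0.4462)
After 5 (propagate distance d=31 (to screen)): x=-859/65 (≈-13.2154) theta=-29/65 (≈-0.4462)
Rounded to 4 decimal places: x = -13.2154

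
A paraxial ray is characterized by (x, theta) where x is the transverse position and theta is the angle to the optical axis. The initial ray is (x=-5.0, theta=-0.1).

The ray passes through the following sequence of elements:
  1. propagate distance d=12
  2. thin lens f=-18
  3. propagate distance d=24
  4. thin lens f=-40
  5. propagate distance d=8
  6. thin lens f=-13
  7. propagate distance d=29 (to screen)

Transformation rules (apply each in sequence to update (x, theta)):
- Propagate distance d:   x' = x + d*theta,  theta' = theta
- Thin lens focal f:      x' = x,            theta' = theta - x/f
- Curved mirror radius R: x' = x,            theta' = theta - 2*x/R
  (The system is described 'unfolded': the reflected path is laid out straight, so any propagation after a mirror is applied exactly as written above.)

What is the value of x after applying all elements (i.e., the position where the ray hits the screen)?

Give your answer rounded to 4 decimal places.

Initial: x=-5.0000 theta=-0.1000
After 1 (propagate distance d=12): x=-6.2000 theta=-0.1000
After 2 (thin lens f=-18): x=-6.2000 theta=-4/9 (≈-0.4444)
After 3 (propagate distance d=24): x=-253/15 (≈-16.8667) theta=-4/9 (≈-0.4444)
After 4 (thin lens f=-40): x=-253/15 (≈-16.8667) theta=-1559/1800 (≈-0.8661)
After 5 (propagate distance d=8): x=-5354/225 (≈-23.7956) theta=-1559/1800 (≈-0.8661)
After 6 (thin lens f=-13): x=-5354/225 (≈-23.7956) theta=-7011/2600 (≈-2.6965)
After 7 (propagate distance d=29 (to screen)): x=-2386687/23400 (≈-101.9952) theta=-7011/2600 (≈-2.6965)
Rounded to 4 decimal places: x = -101.9952

Answer: -101.9952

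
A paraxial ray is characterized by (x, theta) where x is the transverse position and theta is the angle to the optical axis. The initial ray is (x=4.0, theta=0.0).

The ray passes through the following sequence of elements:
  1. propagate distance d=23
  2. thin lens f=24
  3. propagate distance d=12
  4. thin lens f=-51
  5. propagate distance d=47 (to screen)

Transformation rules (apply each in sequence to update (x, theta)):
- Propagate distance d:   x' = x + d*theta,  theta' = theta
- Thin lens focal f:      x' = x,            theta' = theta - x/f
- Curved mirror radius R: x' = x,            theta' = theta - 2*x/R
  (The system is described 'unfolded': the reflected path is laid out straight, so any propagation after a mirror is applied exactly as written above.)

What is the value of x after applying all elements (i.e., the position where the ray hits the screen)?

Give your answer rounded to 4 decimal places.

Answer: -3.9902

Derivation:
Initial: x=4.0000 theta=0.0000
After 1 (propagate distance d=23): x=4.0000 theta=0.0000
After 2 (thin lens f=24): x=4.0000 theta=-1/6 (≈-0.1667)
After 3 (propagate distance d=12): x=2.0000 theta=-1/6 (≈-0.1667)
After 4 (thin lens f=-51): x=2.0000 theta=-13/102 (≈-0.1275)
After 5 (propagate distance d=47 (to screen)): x=-407/102 (≈-3.9902) theta=-13/102 (≈-0.1275)
Rounded to 4 decimal places: x = -3.9902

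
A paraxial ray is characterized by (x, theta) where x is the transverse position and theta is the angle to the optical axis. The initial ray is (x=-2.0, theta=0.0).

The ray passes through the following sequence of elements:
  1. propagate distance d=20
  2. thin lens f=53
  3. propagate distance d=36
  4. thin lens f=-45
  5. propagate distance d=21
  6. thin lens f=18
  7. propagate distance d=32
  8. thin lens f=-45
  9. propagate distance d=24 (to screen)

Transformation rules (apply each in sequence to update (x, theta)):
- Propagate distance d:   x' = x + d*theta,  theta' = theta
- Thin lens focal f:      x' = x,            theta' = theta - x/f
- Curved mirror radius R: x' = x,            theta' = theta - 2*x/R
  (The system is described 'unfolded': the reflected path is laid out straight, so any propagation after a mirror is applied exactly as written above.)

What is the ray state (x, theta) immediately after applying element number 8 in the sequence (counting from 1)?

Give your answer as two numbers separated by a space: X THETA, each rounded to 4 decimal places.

Initial: x=-2.0000 theta=0.0000
After 1 (propagate distance d=20): x=-2.0000 theta=0.0000
After 2 (thin lens f=53): x=-2.0000 theta=2/53 (≈0.0377)
After 3 (propagate distance d=36): x=-34/53 (≈-0.6415) theta=2/53 (≈0.0377)
After 4 (thin lens f=-45): x=-34/53 (≈-0.6415) theta=56/2385 (≈0.0235)
After 5 (propagate distance d=21): x=-118/795 (≈-0.1484) theta=56/2385 (≈0.0235)
After 6 (thin lens f=18): x=-118/795 (≈-0.1484) theta=227/7155 (≈0.0317)
After 7 (propagate distance d=32): x=6202/7155 (≈0.8668) theta=227/7155 (≈0.0317)
After 8 (thin lens f=-45): x=6202/7155 (≈0.8668) theta=16417/321975 (≈0.0510)
Rounded to 4 decimal places: x = 0.8668, theta = 0.0510

Answer: 0.8668 0.0510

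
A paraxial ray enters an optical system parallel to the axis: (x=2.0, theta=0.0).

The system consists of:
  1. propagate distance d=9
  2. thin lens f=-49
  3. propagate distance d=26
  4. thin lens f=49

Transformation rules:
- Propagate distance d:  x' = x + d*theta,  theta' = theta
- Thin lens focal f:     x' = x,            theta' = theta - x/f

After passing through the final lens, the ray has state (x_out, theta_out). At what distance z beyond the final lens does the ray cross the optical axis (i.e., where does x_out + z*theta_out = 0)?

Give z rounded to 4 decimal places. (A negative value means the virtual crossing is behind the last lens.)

Initial: x=2.0000 theta=0.0000
After 1 (propagate distance d=9): x=2.0000 theta=0.0000
After 2 (thin lens f=-49): x=2.0000 theta=2/49 (≈0.0408)
After 3 (propagate distance d=26): x=150/49 (≈3.0612) theta=2/49 (≈0.0408)
After 4 (thin lens f=49): x=150/49 (≈3.0612) theta=-52/2401 (≈-0.0217)
z_focus = -x_out/theta_out = -(150/49)/(-52/2401) = 3675/26 ≈ 141.3462
Rounded to 4 decimal places: z = 141.3462

Answer: 141.3462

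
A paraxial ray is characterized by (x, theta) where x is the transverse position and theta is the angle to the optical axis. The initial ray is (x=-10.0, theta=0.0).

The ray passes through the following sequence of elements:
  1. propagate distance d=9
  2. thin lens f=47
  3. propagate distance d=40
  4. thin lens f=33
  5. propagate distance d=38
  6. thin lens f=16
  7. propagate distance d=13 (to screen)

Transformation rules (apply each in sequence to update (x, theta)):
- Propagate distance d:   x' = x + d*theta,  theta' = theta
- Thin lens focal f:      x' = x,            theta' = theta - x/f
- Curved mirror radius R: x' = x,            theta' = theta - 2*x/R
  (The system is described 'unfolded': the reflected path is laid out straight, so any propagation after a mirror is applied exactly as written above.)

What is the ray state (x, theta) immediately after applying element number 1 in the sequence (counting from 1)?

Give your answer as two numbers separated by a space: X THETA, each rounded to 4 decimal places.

Initial: x=-10.0000 theta=0.0000
After 1 (propagate distance d=9): x=-10.0000 theta=0.0000
Rounded to 4 decimal places: x = -10.0000, theta = 0.0000

Answer: -10.0000 0.0000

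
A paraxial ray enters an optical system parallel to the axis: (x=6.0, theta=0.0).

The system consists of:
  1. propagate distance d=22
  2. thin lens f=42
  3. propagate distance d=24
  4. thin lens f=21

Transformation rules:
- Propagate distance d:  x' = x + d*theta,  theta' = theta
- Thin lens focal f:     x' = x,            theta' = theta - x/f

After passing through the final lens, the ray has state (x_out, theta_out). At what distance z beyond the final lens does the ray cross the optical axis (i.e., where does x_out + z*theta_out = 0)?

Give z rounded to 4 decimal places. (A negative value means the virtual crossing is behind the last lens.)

Initial: x=6.0000 theta=0.0000
After 1 (propagate distance d=22): x=6.0000 theta=0.0000
After 2 (thin lens f=42): x=6.0000 theta=-1/7 (≈-0.1429)
After 3 (propagate distance d=24): x=18/7 (≈2.5714) theta=-1/7 (≈-0.1429)
After 4 (thin lens f=21): x=18/7 (≈2.5714) theta=-13/49 (≈-0.2653)
z_focus = -x_out/theta_out = -(18/7)/(-13/49) = 126/13 ≈ 9.6923
Rounded to 4 decimal places: z = 9.6923

Answer: 9.6923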